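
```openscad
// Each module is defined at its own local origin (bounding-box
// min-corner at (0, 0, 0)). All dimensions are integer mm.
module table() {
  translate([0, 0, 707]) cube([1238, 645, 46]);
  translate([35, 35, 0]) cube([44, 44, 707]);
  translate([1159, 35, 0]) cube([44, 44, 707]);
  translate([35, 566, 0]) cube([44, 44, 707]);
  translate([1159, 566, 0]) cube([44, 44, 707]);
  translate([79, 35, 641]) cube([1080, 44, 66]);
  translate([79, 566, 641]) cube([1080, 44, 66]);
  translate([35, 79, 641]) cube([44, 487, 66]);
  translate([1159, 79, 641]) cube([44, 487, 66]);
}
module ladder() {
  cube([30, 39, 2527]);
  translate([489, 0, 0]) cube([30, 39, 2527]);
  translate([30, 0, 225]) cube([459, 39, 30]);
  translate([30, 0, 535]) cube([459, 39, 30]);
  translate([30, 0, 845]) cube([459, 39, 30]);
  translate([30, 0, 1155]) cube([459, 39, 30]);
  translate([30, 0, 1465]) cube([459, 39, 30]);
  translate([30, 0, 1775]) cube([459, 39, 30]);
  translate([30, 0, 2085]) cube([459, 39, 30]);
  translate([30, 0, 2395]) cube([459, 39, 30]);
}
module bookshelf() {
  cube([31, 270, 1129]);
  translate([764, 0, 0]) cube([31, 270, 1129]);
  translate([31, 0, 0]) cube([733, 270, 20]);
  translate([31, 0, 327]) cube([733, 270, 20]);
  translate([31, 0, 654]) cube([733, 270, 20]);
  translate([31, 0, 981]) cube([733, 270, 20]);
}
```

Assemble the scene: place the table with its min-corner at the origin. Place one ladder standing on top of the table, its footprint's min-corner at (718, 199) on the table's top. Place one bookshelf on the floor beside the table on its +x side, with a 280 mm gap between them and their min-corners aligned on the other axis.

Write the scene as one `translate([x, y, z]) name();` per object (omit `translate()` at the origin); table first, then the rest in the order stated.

table();
translate([718, 199, 753]) ladder();
translate([1518, 0, 0]) bookshelf();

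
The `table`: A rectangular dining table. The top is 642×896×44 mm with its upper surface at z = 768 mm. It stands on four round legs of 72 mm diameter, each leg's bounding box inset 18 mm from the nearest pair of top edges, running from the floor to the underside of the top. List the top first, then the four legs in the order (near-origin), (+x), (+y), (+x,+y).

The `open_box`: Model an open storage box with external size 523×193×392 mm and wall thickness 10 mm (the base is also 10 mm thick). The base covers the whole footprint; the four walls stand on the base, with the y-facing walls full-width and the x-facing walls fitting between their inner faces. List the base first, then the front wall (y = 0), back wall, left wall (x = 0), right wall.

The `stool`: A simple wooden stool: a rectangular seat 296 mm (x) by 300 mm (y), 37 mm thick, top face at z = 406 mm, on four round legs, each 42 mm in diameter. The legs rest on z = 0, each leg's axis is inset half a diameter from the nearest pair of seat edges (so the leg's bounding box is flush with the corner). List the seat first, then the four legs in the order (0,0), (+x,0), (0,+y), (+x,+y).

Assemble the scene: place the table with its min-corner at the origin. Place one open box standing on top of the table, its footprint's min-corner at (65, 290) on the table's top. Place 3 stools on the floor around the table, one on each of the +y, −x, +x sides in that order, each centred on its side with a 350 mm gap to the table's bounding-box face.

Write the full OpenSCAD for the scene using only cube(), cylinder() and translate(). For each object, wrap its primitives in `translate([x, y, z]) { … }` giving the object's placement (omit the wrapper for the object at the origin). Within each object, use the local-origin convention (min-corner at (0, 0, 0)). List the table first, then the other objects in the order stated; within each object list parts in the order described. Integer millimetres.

translate([0, 0, 724]) cube([642, 896, 44]);
translate([54, 54, 0]) cylinder(h = 724, r = 36);
translate([588, 54, 0]) cylinder(h = 724, r = 36);
translate([54, 842, 0]) cylinder(h = 724, r = 36);
translate([588, 842, 0]) cylinder(h = 724, r = 36);
translate([65, 290, 768]) {
  cube([523, 193, 10]);
  translate([0, 0, 10]) cube([523, 10, 382]);
  translate([0, 183, 10]) cube([523, 10, 382]);
  translate([0, 10, 10]) cube([10, 173, 382]);
  translate([513, 10, 10]) cube([10, 173, 382]);
}
translate([173, 1246, 0]) {
  translate([0, 0, 369]) cube([296, 300, 37]);
  translate([21, 21, 0]) cylinder(h = 369, r = 21);
  translate([275, 21, 0]) cylinder(h = 369, r = 21);
  translate([21, 279, 0]) cylinder(h = 369, r = 21);
  translate([275, 279, 0]) cylinder(h = 369, r = 21);
}
translate([-646, 298, 0]) {
  translate([0, 0, 369]) cube([296, 300, 37]);
  translate([21, 21, 0]) cylinder(h = 369, r = 21);
  translate([275, 21, 0]) cylinder(h = 369, r = 21);
  translate([21, 279, 0]) cylinder(h = 369, r = 21);
  translate([275, 279, 0]) cylinder(h = 369, r = 21);
}
translate([992, 298, 0]) {
  translate([0, 0, 369]) cube([296, 300, 37]);
  translate([21, 21, 0]) cylinder(h = 369, r = 21);
  translate([275, 21, 0]) cylinder(h = 369, r = 21);
  translate([21, 279, 0]) cylinder(h = 369, r = 21);
  translate([275, 279, 0]) cylinder(h = 369, r = 21);
}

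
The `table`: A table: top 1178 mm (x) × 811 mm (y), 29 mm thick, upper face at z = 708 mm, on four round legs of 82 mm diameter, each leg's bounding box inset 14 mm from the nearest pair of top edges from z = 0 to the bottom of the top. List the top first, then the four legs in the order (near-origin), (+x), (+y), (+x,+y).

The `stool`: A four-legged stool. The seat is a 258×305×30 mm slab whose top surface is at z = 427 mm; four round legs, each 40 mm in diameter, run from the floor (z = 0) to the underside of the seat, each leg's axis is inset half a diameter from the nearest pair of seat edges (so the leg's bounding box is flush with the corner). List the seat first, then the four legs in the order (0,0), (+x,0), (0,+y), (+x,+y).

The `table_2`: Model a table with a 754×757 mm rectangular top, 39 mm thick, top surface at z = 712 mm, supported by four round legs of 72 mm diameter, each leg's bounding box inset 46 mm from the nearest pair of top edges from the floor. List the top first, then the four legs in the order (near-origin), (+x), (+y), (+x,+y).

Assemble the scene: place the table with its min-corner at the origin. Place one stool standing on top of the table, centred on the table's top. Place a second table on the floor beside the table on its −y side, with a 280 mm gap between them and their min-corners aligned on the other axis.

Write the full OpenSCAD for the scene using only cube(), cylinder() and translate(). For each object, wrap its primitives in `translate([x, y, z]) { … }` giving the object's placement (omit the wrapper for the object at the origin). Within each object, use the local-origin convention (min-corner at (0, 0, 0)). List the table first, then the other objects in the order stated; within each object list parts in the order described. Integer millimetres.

translate([0, 0, 679]) cube([1178, 811, 29]);
translate([55, 55, 0]) cylinder(h = 679, r = 41);
translate([1123, 55, 0]) cylinder(h = 679, r = 41);
translate([55, 756, 0]) cylinder(h = 679, r = 41);
translate([1123, 756, 0]) cylinder(h = 679, r = 41);
translate([460, 253, 708]) {
  translate([0, 0, 397]) cube([258, 305, 30]);
  translate([20, 20, 0]) cylinder(h = 397, r = 20);
  translate([238, 20, 0]) cylinder(h = 397, r = 20);
  translate([20, 285, 0]) cylinder(h = 397, r = 20);
  translate([238, 285, 0]) cylinder(h = 397, r = 20);
}
translate([0, -1037, 0]) {
  translate([0, 0, 673]) cube([754, 757, 39]);
  translate([82, 82, 0]) cylinder(h = 673, r = 36);
  translate([672, 82, 0]) cylinder(h = 673, r = 36);
  translate([82, 675, 0]) cylinder(h = 673, r = 36);
  translate([672, 675, 0]) cylinder(h = 673, r = 36);
}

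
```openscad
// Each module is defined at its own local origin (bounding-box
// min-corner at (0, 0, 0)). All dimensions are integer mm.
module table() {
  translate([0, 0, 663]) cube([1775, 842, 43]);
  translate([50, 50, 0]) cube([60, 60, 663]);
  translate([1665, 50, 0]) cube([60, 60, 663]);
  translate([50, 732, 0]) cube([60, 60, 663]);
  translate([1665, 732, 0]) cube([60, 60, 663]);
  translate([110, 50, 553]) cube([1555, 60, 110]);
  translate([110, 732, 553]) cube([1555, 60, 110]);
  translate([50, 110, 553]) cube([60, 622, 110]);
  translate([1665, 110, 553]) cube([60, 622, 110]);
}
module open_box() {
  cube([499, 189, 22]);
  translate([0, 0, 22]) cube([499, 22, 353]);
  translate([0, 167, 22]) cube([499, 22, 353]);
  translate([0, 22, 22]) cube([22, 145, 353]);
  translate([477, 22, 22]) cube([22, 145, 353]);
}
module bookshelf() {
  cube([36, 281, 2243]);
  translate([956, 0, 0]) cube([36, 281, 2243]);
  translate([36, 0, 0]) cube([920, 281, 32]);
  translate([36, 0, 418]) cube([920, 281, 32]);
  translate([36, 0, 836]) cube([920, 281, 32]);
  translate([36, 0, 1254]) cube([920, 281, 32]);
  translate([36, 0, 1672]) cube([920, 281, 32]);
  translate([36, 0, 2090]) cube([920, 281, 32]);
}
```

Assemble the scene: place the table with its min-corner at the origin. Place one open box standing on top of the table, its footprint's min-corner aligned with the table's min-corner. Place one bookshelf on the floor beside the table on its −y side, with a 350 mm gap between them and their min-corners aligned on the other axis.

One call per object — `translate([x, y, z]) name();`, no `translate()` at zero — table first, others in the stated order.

table();
translate([0, 0, 706]) open_box();
translate([0, -631, 0]) bookshelf();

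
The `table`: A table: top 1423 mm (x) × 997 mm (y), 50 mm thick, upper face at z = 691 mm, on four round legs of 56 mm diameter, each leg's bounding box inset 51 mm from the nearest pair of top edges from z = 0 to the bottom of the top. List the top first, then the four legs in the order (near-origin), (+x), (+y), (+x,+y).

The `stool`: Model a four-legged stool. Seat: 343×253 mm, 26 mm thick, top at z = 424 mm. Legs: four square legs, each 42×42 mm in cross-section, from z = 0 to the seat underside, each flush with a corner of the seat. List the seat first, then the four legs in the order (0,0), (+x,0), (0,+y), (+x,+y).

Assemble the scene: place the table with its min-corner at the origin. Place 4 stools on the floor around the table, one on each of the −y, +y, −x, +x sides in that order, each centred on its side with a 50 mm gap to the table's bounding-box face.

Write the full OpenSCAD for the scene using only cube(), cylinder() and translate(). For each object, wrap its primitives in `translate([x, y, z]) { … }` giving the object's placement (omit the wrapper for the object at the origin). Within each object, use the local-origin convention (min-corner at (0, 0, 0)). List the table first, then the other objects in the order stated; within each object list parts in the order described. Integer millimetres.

translate([0, 0, 641]) cube([1423, 997, 50]);
translate([79, 79, 0]) cylinder(h = 641, r = 28);
translate([1344, 79, 0]) cylinder(h = 641, r = 28);
translate([79, 918, 0]) cylinder(h = 641, r = 28);
translate([1344, 918, 0]) cylinder(h = 641, r = 28);
translate([540, -303, 0]) {
  translate([0, 0, 398]) cube([343, 253, 26]);
  cube([42, 42, 398]);
  translate([301, 0, 0]) cube([42, 42, 398]);
  translate([0, 211, 0]) cube([42, 42, 398]);
  translate([301, 211, 0]) cube([42, 42, 398]);
}
translate([540, 1047, 0]) {
  translate([0, 0, 398]) cube([343, 253, 26]);
  cube([42, 42, 398]);
  translate([301, 0, 0]) cube([42, 42, 398]);
  translate([0, 211, 0]) cube([42, 42, 398]);
  translate([301, 211, 0]) cube([42, 42, 398]);
}
translate([-393, 372, 0]) {
  translate([0, 0, 398]) cube([343, 253, 26]);
  cube([42, 42, 398]);
  translate([301, 0, 0]) cube([42, 42, 398]);
  translate([0, 211, 0]) cube([42, 42, 398]);
  translate([301, 211, 0]) cube([42, 42, 398]);
}
translate([1473, 372, 0]) {
  translate([0, 0, 398]) cube([343, 253, 26]);
  cube([42, 42, 398]);
  translate([301, 0, 0]) cube([42, 42, 398]);
  translate([0, 211, 0]) cube([42, 42, 398]);
  translate([301, 211, 0]) cube([42, 42, 398]);
}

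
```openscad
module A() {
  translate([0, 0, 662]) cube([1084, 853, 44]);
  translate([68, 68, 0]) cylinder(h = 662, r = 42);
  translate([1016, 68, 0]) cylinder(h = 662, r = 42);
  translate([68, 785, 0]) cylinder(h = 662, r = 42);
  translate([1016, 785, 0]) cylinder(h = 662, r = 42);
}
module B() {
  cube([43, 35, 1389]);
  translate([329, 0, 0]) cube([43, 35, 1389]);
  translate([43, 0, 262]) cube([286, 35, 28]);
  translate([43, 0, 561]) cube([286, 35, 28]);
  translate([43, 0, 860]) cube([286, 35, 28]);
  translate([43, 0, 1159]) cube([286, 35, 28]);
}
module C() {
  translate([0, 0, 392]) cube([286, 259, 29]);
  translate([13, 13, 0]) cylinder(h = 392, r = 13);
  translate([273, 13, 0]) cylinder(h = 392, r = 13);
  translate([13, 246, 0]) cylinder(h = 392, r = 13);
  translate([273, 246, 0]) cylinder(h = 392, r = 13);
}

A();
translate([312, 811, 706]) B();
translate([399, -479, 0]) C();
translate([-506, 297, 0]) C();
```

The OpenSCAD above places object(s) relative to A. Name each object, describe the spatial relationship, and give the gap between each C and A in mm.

A is a table. B is a ladder. C is a stool. The ladder is on top of the table. Two stools sit around the table at the −y, −x sides. The gap between each stool and the table is 220 mm.

Each stool's nearest face is 220 mm from the table's bounding box.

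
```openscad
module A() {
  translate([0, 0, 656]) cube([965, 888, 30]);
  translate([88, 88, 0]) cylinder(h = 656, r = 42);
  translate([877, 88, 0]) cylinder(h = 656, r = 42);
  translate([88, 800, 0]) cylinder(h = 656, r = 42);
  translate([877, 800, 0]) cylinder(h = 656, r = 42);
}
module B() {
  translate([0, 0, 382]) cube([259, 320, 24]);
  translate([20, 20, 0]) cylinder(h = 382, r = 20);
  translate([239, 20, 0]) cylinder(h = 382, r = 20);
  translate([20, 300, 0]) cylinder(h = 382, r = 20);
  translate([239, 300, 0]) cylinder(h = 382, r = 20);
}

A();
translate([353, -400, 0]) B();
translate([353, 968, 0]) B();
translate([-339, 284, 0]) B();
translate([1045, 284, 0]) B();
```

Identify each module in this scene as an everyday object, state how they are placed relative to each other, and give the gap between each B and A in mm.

Each stool's nearest face is 80 mm from the table's bounding box.

A is a table. B is a stool. Four stools sit around the table at the −y, +y, −x, +x sides. The gap between each stool and the table is 80 mm.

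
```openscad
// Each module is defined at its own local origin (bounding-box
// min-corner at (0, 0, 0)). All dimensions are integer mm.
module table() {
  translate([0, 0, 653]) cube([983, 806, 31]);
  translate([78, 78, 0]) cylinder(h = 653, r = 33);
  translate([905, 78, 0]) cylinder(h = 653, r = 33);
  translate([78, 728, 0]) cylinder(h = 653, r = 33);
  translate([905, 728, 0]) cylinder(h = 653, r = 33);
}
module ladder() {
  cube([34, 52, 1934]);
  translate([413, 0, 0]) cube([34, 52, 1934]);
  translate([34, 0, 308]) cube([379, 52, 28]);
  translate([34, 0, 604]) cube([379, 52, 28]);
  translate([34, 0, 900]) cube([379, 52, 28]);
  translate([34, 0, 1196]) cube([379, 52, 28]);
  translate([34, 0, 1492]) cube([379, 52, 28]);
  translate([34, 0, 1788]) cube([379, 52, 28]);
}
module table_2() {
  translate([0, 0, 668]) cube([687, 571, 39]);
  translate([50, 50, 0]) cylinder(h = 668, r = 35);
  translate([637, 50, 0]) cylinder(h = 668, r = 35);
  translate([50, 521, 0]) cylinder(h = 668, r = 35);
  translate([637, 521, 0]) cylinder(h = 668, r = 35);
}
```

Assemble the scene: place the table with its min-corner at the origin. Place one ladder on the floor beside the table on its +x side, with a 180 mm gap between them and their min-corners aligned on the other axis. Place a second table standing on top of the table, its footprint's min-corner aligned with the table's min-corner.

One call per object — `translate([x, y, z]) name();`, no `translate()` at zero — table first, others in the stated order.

table();
translate([1163, 0, 0]) ladder();
translate([0, 0, 684]) table_2();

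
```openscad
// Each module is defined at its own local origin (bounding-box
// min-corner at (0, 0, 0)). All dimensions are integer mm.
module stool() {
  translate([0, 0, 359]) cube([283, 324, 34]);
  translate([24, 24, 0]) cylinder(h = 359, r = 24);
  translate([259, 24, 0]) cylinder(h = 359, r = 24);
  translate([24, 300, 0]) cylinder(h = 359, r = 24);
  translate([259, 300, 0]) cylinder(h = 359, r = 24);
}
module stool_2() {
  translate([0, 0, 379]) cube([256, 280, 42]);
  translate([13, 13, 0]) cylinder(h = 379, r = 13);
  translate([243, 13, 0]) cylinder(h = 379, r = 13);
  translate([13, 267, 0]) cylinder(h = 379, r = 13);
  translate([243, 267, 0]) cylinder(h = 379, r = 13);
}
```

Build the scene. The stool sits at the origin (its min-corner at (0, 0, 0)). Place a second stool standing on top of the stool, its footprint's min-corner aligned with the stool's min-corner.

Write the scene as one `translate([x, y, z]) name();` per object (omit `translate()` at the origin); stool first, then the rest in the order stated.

stool();
translate([0, 0, 393]) stool_2();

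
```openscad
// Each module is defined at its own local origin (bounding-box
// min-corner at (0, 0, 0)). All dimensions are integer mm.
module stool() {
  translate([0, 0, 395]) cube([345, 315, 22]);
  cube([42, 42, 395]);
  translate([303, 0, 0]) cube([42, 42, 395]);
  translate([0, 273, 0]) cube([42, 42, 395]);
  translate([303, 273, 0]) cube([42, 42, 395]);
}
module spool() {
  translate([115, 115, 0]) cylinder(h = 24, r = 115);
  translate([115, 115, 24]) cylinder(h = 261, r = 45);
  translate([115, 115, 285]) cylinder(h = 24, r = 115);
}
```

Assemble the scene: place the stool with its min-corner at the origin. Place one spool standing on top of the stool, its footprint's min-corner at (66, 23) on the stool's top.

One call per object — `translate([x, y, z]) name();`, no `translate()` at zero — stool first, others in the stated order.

stool();
translate([66, 23, 417]) spool();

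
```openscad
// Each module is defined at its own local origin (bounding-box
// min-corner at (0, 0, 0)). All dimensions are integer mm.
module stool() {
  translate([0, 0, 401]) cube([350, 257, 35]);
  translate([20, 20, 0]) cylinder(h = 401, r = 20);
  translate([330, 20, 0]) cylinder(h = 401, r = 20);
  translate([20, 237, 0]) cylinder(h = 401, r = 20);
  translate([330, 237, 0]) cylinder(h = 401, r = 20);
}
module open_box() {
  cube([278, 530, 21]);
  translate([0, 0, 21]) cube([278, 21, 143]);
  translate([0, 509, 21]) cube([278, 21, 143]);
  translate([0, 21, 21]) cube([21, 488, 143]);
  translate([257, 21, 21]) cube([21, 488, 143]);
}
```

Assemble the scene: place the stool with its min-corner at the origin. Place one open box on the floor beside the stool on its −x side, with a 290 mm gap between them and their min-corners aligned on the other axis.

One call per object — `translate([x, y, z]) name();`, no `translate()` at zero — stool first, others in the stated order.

stool();
translate([-568, 0, 0]) open_box();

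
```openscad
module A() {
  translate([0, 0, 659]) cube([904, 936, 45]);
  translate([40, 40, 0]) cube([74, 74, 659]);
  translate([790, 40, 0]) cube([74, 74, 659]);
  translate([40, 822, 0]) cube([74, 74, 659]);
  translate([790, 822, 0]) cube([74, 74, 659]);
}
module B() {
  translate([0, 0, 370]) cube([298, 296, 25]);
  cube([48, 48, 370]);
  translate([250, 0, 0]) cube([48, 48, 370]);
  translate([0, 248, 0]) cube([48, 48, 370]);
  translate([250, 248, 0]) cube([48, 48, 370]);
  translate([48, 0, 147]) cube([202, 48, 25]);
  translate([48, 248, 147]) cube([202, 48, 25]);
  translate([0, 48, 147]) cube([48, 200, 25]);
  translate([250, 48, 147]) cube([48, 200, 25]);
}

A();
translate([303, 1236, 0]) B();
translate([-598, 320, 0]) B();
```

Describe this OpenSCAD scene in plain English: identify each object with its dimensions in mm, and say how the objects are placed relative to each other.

A is a rectangular dining table. The top is 904×936×45 mm with its upper surface at z = 704 mm. It stands on four 74×74 mm square legs, each inset 40 mm from the nearest pair of top edges, running from the floor to the underside of the top.

B is a simple wooden stool: a rectangular seat 298 mm (x) by 296 mm (y), 25 mm thick, top face at z = 395 mm, on four square legs, each 48×48 mm in cross-section. The legs rest on z = 0, each flush with a corner of the seat. Four stretchers, 48 mm wide and 25 mm tall, connect adjacent legs with their undersides at z = 147 mm, each running between the inner faces of the legs it joins and aligned with the legs' outer faces on the other axis.

Two stools sit around the table at the +y, −x sides.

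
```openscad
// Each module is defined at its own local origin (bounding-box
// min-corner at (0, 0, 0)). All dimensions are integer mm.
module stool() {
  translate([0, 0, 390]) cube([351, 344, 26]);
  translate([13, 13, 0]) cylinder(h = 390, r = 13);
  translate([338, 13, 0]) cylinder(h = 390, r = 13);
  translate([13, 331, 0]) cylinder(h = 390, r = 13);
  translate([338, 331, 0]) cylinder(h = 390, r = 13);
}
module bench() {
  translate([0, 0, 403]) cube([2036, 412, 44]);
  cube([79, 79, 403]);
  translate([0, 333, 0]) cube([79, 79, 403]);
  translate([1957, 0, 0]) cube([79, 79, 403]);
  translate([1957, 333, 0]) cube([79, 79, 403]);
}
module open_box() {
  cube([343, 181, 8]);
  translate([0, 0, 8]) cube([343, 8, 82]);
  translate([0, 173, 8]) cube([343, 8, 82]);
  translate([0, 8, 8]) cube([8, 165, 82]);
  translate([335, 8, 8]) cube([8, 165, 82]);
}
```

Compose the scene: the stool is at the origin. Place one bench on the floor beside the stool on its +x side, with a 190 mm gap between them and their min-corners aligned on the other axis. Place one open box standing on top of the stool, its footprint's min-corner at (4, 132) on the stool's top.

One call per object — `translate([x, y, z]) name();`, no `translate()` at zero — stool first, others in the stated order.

stool();
translate([541, 0, 0]) bench();
translate([4, 132, 416]) open_box();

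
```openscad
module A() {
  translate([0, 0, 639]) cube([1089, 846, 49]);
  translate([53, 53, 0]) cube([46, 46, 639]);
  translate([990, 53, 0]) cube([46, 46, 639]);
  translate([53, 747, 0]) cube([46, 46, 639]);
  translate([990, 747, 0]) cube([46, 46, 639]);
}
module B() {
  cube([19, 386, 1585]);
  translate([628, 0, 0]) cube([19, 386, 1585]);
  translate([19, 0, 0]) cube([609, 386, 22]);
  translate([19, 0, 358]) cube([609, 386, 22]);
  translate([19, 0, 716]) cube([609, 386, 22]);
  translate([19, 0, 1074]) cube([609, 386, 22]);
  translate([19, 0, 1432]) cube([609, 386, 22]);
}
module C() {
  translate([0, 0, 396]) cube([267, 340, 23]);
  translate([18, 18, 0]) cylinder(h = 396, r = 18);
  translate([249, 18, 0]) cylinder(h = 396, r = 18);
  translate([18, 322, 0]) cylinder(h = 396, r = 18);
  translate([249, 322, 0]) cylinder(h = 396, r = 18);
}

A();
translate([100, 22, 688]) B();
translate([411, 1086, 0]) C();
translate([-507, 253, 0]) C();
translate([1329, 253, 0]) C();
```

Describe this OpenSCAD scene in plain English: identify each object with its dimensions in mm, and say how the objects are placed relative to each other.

A is a table with a 1089×846 mm rectangular top, 49 mm thick, top surface at z = 688 mm, supported by four 46×46 mm square legs, each inset 53 mm from the nearest pair of top edges, running from the floor.

B is a bookshelf 647 mm wide overall, 386 mm deep and 1585 mm tall. The two sides are 19 mm thick vertical panels. 5 horizontal shelves of 22 mm thickness span between the inner faces of the sides; the lowest shelf sits on the floor and shelves are stacked with a clear vertical gap of 336 mm between each pair.

C is a four-legged stool. The seat is a 267×340×23 mm slab whose top surface is at z = 419 mm; four round legs, each 36 mm in diameter, run from the floor (z = 0) to the underside of the seat, each leg's axis is inset half a diameter from the nearest pair of seat edges (so the leg's bounding box is flush with the corner).

The bookshelf is on top of the table. Three stools sit around the table at the +y, −x, +x sides.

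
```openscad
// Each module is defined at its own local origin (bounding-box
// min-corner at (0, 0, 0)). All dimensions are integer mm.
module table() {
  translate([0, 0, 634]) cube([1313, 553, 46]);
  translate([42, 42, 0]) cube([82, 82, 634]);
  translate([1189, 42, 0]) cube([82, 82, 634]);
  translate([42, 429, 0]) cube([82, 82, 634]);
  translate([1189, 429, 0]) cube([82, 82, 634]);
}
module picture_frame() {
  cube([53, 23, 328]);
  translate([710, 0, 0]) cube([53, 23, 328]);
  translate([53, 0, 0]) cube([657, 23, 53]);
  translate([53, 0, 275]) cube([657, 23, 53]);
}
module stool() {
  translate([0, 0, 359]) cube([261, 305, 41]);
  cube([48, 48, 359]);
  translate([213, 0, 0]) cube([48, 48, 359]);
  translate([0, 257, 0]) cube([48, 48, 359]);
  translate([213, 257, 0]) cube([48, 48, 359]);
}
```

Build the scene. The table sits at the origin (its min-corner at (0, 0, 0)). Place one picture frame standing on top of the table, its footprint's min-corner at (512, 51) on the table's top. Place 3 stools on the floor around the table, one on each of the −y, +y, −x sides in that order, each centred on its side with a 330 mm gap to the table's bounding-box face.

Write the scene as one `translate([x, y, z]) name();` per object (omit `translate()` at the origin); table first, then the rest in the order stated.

table();
translate([512, 51, 680]) picture_frame();
translate([526, -635, 0]) stool();
translate([526, 883, 0]) stool();
translate([-591, 124, 0]) stool();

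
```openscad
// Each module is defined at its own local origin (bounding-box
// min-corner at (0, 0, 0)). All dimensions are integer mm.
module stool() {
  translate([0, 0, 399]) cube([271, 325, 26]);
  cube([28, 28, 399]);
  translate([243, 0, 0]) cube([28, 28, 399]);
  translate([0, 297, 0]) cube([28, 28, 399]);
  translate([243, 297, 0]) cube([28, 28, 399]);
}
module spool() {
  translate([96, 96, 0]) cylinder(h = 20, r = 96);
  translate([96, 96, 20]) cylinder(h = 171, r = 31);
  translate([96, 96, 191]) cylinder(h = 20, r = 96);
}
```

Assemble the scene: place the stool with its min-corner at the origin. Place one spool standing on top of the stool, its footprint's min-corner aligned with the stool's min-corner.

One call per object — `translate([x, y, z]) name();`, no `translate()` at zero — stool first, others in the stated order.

stool();
translate([0, 0, 425]) spool();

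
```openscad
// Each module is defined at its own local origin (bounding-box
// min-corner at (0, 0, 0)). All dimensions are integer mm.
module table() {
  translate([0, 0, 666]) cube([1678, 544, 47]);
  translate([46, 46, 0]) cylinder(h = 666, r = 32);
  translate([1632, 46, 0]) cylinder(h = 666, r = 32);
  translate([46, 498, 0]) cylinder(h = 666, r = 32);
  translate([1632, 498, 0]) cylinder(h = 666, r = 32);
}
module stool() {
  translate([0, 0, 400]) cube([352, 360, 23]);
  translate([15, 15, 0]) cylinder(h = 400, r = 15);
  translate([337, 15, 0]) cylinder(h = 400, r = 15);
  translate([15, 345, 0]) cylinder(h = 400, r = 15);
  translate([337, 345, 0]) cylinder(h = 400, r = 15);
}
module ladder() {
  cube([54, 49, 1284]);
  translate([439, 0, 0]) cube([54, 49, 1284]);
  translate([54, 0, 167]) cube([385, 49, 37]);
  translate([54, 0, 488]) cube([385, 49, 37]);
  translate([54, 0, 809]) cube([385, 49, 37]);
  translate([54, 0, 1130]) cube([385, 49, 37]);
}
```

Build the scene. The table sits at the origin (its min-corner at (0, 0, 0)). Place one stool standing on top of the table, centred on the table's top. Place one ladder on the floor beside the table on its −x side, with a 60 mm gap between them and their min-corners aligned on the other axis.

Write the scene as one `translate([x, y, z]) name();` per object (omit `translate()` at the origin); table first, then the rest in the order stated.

table();
translate([663, 92, 713]) stool();
translate([-553, 0, 0]) ladder();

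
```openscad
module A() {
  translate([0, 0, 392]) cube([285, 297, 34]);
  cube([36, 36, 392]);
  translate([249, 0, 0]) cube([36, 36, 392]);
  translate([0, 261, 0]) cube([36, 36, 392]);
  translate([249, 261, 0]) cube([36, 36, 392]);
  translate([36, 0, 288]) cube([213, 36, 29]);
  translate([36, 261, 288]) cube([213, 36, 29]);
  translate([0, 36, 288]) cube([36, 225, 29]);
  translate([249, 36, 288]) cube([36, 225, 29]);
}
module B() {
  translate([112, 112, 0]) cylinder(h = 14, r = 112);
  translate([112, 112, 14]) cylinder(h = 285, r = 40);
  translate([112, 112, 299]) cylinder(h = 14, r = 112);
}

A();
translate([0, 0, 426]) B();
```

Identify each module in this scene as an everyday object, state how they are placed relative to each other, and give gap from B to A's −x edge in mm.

A is a stool. B is a spool. The spool is on top of the stool. The gap from the spool to the stool's −x edge is 0 mm.

The spool's min-x is at 0; the stool's min-x is 0; gap = 0 mm.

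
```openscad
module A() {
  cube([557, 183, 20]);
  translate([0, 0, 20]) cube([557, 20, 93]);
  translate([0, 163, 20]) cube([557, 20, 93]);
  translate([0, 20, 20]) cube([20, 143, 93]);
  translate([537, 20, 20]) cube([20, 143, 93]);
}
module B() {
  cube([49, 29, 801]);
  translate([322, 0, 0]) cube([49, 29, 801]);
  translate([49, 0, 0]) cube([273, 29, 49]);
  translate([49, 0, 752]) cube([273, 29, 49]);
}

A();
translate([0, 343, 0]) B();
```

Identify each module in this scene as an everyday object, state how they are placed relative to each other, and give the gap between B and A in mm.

A is an open box. B is a picture frame. The picture frame is on the floor beside the open box on its +y side. The gap between the picture frame and the open box is 160 mm.

The picture frame's nearest face is 160 mm from the open box's +y face.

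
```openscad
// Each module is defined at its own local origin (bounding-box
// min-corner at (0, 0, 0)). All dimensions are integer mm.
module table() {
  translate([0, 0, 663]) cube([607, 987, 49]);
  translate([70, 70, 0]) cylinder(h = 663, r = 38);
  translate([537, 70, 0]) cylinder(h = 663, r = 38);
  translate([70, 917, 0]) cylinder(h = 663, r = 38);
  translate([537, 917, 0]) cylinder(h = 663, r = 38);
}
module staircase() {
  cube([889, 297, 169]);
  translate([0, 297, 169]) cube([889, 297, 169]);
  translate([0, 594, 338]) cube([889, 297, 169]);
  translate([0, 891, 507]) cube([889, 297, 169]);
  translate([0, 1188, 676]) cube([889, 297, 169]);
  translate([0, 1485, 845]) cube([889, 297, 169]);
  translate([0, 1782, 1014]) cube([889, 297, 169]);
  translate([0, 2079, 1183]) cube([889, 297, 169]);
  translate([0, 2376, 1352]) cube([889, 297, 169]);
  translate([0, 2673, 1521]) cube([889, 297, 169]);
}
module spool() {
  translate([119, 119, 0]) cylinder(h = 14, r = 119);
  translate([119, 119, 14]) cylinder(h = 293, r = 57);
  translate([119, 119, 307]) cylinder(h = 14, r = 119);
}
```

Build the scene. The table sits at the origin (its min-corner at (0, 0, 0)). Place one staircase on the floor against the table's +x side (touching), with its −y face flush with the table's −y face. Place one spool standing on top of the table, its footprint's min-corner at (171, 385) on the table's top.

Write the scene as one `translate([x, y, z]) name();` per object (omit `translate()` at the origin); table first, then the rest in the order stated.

table();
translate([607, 0, 0]) staircase();
translate([171, 385, 712]) spool();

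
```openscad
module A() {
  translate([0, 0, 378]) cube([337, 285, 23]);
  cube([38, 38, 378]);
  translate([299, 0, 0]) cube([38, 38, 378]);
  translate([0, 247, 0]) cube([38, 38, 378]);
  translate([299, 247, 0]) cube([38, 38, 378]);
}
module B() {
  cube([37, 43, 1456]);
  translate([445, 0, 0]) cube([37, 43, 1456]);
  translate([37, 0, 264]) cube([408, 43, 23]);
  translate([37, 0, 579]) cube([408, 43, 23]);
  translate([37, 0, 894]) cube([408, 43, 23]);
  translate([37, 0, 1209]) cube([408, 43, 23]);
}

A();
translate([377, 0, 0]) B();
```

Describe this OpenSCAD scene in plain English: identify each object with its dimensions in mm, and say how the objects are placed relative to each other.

A is a four-legged stool. The seat is a 337×285×23 mm slab whose top surface is at z = 401 mm; four square legs, each 38×38 mm in cross-section, run from the floor (z = 0) to the underside of the seat, each flush with a corner of the seat.

B is a wooden ladder with two side rails of 37×43 mm section and 1456 mm height, set 482 mm apart overall. Between them run 4 rectangular rungs (43 mm deep, 23 mm thick), front faces flush with the rails' −y face. The bottom of the first rung is 264 mm above the floor and each subsequent rung is 315 mm higher than the one below.

The ladder is on the floor beside the stool on its +x side.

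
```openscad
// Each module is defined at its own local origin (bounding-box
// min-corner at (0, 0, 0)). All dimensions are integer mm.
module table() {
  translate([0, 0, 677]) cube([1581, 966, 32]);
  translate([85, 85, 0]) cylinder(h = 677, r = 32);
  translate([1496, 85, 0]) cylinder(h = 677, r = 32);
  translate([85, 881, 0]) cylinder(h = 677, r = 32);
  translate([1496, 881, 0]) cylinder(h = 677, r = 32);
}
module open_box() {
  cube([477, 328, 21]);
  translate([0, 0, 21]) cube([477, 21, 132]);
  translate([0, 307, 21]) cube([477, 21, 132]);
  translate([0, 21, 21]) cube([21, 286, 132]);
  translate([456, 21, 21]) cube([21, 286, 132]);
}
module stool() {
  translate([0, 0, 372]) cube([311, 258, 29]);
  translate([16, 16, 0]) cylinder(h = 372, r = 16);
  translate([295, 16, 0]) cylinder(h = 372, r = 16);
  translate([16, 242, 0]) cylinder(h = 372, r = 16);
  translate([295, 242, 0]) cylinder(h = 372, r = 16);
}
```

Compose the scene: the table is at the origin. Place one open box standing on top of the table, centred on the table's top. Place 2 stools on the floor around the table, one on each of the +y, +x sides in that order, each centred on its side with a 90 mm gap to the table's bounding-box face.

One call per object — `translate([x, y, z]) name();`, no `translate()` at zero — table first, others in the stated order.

table();
translate([552, 319, 709]) open_box();
translate([635, 1056, 0]) stool();
translate([1671, 354, 0]) stool();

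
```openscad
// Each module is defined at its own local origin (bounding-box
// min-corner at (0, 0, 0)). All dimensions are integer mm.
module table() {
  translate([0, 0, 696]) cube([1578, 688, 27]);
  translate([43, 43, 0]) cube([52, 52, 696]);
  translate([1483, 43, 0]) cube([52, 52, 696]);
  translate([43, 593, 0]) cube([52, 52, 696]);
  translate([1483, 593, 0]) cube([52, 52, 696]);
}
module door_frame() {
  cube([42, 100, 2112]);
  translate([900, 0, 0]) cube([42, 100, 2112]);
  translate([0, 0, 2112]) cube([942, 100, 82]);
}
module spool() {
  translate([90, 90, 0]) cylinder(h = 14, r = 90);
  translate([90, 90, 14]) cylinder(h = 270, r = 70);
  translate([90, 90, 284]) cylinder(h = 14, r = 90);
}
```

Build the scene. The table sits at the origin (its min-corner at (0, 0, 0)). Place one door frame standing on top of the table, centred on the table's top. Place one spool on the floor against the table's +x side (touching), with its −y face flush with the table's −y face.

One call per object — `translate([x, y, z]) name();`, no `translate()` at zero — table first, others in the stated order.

table();
translate([318, 294, 723]) door_frame();
translate([1578, 0, 0]) spool();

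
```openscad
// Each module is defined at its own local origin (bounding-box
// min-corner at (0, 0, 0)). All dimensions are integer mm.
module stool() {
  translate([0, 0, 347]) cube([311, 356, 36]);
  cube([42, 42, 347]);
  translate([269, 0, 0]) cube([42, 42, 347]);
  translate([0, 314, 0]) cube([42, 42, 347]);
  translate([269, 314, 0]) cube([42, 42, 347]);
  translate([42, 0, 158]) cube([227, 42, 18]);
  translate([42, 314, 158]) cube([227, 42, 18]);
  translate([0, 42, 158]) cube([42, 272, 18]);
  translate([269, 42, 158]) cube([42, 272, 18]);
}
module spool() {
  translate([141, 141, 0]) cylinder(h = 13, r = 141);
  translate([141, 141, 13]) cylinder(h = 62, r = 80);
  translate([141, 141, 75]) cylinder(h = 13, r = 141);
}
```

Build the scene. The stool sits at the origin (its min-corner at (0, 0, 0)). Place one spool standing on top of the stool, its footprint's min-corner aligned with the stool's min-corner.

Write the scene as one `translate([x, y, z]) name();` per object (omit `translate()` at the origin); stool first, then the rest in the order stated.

stool();
translate([0, 0, 383]) spool();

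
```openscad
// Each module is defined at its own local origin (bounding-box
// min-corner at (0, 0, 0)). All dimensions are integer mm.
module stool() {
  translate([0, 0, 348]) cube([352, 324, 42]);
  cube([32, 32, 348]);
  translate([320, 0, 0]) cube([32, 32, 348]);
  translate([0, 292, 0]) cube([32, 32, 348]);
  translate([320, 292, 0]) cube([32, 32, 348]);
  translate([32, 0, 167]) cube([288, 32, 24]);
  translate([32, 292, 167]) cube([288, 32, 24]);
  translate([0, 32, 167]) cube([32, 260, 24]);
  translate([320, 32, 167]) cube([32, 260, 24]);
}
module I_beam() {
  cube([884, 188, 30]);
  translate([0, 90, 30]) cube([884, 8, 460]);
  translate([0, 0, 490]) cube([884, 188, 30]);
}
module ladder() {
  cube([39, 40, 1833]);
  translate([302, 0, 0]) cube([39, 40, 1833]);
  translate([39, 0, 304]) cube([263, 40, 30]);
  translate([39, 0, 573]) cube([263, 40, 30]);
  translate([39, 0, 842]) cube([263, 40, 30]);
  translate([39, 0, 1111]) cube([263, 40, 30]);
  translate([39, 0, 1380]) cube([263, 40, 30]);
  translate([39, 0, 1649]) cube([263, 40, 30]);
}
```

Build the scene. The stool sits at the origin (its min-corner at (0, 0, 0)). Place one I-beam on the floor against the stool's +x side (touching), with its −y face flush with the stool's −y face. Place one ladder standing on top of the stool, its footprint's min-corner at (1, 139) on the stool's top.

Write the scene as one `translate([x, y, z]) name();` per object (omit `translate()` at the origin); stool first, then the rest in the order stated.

stool();
translate([352, 0, 0]) I_beam();
translate([1, 139, 390]) ladder();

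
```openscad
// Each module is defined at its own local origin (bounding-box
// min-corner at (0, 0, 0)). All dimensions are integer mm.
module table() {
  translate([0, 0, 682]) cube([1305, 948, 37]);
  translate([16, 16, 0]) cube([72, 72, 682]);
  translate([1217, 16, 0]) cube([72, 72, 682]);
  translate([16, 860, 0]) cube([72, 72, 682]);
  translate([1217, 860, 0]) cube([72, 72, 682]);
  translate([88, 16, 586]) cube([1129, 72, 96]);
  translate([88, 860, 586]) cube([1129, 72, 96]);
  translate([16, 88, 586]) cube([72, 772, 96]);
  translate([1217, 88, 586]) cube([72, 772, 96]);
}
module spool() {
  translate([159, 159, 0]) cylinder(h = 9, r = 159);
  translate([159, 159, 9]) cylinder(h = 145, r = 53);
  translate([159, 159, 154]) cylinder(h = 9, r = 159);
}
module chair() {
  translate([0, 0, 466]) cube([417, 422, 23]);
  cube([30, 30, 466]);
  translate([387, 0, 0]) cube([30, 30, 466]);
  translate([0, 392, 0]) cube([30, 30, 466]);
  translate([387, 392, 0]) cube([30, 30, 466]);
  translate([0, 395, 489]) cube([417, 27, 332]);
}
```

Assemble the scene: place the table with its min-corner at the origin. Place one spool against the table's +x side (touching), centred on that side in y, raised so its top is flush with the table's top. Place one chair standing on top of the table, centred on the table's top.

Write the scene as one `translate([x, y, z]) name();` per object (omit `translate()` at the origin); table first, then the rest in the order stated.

table();
translate([1305, 315, 556]) spool();
translate([444, 263, 719]) chair();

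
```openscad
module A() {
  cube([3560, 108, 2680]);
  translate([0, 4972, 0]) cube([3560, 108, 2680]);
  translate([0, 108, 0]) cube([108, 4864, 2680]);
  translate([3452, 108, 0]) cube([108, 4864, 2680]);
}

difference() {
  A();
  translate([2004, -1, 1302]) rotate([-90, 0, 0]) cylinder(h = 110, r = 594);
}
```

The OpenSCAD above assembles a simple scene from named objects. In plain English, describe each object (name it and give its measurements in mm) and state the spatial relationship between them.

A is a box-shaped house frame (walls only): outside footprint 3560×5080 mm, wall height 2680 mm, wall thickness 108 mm. The two y-facing walls run the full x-width; the two x-facing walls fit between the inner faces of the y-facing walls.

The house frame has a circular hole of radius 594 mm through its front wall, centred at (x = 2004, z = 1302).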